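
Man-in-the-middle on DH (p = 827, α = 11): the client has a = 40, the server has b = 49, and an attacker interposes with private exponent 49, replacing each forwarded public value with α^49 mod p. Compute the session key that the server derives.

586

The server receives an attacker's public value M = 11^49 mod 827 instead of the honest one.
11^1 ≡ 11 (mod 827)
11^2 = (11^1)^2 ≡ 11^2 = 121 ≡ 121 (mod 827)
11^4 = (11^2)^2 ≡ 121^2 = 14641 ≡ 582 (mod 827)
11^8 = (11^4)^2 ≡ 582^2 = 338724 ≡ 481 (mod 827)
11^16 = (11^8)^2 ≡ 481^2 = 231361 ≡ 628 (mod 827)
11^32 = (11^16)^2 ≡ 628^2 = 394384 ≡ 732 (mod 827)
11^49 = 11^32 · 11^16 · 11^1 ≡ 732 · 628 · 11 ≡ 378 (mod 827).
So M = 378. The server computes K = M^49 mod 827.
378^1 ≡ 378 (mod 827)
378^2 = (378^1)^2 ≡ 378^2 = 142884 ≡ 640 (mod 827)
378^4 = (378^2)^2 ≡ 640^2 = 409600 ≡ 235 (mod 827)
378^8 = (378^4)^2 ≡ 235^2 = 55225 ≡ 643 (mod 827)
378^16 = (378^8)^2 ≡ 643^2 = 413449 ≡ 776 (mod 827)
378^32 = (378^16)^2 ≡ 776^2 = 602176 ≡ 120 (mod 827)
378^49 = 378^32 · 378^16 · 378^1 ≡ 120 · 776 · 378 ≡ 586 (mod 827).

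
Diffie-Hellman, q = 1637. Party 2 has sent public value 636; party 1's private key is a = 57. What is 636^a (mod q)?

968

Shared key K = 636^57 mod 1637.
636^1 ≡ 636 (mod 1637)
636^2 = (636^1)^2 ≡ 636^2 = 404496 ≡ 157 (mod 1637)
636^4 = (636^2)^2 ≡ 157^2 = 24649 ≡ 94 (mod 1637)
636^8 = (636^4)^2 ≡ 94^2 = 8836 ≡ 651 (mod 1637)
636^16 = (636^8)^2 ≡ 651^2 = 423801 ≡ 1455 (mod 1637)
636^32 = (636^16)^2 ≡ 1455^2 = 2117025 ≡ 384 (mod 1637)
636^57 = 636^32 · 636^16 · 636^8 · 636^1 ≡ 384 · 1455 · 651 · 636 ≡ 968 (mod 1637).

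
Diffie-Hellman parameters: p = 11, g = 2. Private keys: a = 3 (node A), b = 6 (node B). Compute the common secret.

3

Node B sends B = g^b mod p = 2^6 mod 11.
2^1 ≡ 2 (mod 11)
2^2 = (2^1)^2 ≡ 2^2 = 4 ≡ 4 (mod 11)
2^4 = (2^2)^2 ≡ 4^2 = 16 ≡ 5 (mod 11)
2^6 = 2^4 · 2^2 ≡ 5 · 4 ≡ 9 (mod 11).
So B = 9. Node A then computes K = B^a mod p = 9^3 mod 11.
9^1 ≡ 9 (mod 11)
9^2 = (9^1)^2 ≡ 9^2 = 81 ≡ 4 (mod 11)
9^3 = 9^2 · 9^1 ≡ 4 · 9 ≡ 3 (mod 11).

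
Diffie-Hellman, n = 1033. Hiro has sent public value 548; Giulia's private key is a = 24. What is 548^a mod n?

300

Shared key K = 548^24 mod 1033.
548^1 ≡ 548 (mod 1033)
548^2 = (548^1)^2 ≡ 548^2 = 300304 ≡ 734 (mod 1033)
548^4 = (548^2)^2 ≡ 734^2 = 538756 ≡ 563 (mod 1033)
548^8 = (548^4)^2 ≡ 563^2 = 316969 ≡ 871 (mod 1033)
548^16 = (548^8)^2 ≡ 871^2 = 758641 ≡ 419 (mod 1033)
548^24 = 548^16 · 548^8 ≡ 419 · 871 ≡ 300 (mod 1033).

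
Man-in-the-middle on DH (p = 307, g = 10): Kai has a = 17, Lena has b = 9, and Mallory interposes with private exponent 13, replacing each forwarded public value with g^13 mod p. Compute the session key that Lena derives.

Lena receives Mallory's public value M = 10^13 mod 307 instead of the honest one.
10^1 ≡ 10 (mod 307)
10^2 = (10^1)^2 ≡ 10^2 = 100 ≡ 100 (mod 307)
10^4 = (10^2)^2 ≡ 100^2 = 10000 ≡ 176 (mod 307)
10^8 = (10^4)^2 ≡ 176^2 = 30976 ≡ 276 (mod 307)
10^13 = 10^8 · 10^4 · 10^1 ≡ 276 · 176 · 10 ≡ 86 (mod 307).
So M = 86. Lena computes K = M^9 mod 307.
86^1 ≡ 86 (mod 307)
86^2 = (86^1)^2 ≡ 86^2 = 7396 ≡ 28 (mod 307)
86^4 = (86^2)^2 ≡ 28^2 = 784 ≡ 170 (mod 307)
86^8 = (86^4)^2 ≡ 170^2 = 28900 ≡ 42 (mod 307)
86^9 = 86^8 · 86^1 ≡ 42 · 86 ≡ 235 (mod 307).

235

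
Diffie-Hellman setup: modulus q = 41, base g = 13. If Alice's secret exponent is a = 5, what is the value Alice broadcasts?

38

Public value = 13^5 (mod 41).
13^1 ≡ 13 (mod 41)
13^2 = (13^1)^2 ≡ 13^2 = 169 ≡ 5 (mod 41)
13^4 = (13^2)^2 ≡ 5^2 = 25 ≡ 25 (mod 41)
13^5 = 13^4 · 13^1 ≡ 25 · 13 ≡ 38 (mod 41).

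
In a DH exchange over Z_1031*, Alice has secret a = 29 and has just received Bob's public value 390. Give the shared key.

Shared key K = 390^29 mod 1031.
390^1 ≡ 390 (mod 1031)
390^2 = (390^1)^2 ≡ 390^2 = 152100 ≡ 543 (mod 1031)
390^4 = (390^2)^2 ≡ 543^2 = 294849 ≡ 1014 (mod 1031)
390^8 = (390^4)^2 ≡ 1014^2 = 1028196 ≡ 289 (mod 1031)
390^16 = (390^8)^2 ≡ 289^2 = 83521 ≡ 10 (mod 1031)
390^29 = 390^16 · 390^8 · 390^4 · 390^1 ≡ 10 · 289 · 1014 · 390 ≡ 435 (mod 1031).

435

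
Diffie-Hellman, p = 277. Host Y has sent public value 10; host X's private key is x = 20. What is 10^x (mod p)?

81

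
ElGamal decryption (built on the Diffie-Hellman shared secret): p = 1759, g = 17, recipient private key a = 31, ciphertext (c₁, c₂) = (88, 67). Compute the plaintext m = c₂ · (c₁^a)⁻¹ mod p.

Shared mask s = c₁^a mod p = 88^31 mod 1759.
88^1 ≡ 88 (mod 1759)
88^2 = (88^1)^2 ≡ 88^2 = 7744 ≡ 708 (mod 1759)
88^4 = (88^2)^2 ≡ 708^2 = 501264 ≡ 1708 (mod 1759)
88^8 = (88^4)^2 ≡ 1708^2 = 2917264 ≡ 842 (mod 1759)
88^16 = (88^8)^2 ≡ 842^2 = 708964 ≡ 87 (mod 1759)
88^31 = 88^16 · 88^8 · 88^4 · 88^2 · 88^1 ≡ 87 · 842 · 1708 · 708 · 88 ≡ 106 (mod 1759).
So s = 106; s⁻¹ ≡ 614 (mod 1759).
m = c₂ · s⁻¹ mod 1759 = 67 · 614 mod 1759 = 681.

681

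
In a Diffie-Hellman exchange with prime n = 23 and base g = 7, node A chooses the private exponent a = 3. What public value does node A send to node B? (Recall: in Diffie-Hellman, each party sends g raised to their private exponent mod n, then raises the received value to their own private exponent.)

21

Public value = 7^3 mod 23.
7^1 ≡ 7 (mod 23)
7^2 = (7^1)^2 ≡ 7^2 = 49 ≡ 3 (mod 23)
7^3 = 7^2 · 7^1 ≡ 3 · 7 ≡ 21 (mod 23).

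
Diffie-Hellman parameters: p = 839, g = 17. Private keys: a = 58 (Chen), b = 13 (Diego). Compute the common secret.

441

Diego sends B = g^b mod p = 17^13 mod 839.
17^1 ≡ 17 (mod 839)
17^2 = (17^1)^2 ≡ 17^2 = 289 ≡ 289 (mod 839)
17^4 = (17^2)^2 ≡ 289^2 = 83521 ≡ 460 (mod 839)
17^8 = (17^4)^2 ≡ 460^2 = 211600 ≡ 172 (mod 839)
17^13 = 17^8 · 17^4 · 17^1 ≡ 172 · 460 · 17 ≡ 123 (mod 839).
So B = 123. Chen then computes K = B^a mod p = 123^58 mod 839.
123^1 ≡ 123 (mod 839)
123^2 = (123^1)^2 ≡ 123^2 = 15129 ≡ 27 (mod 839)
123^4 = (123^2)^2 ≡ 27^2 = 729 ≡ 729 (mod 839)
123^8 = (123^4)^2 ≡ 729^2 = 531441 ≡ 354 (mod 839)
123^16 = (123^8)^2 ≡ 354^2 = 125316 ≡ 305 (mod 839)
123^32 = (123^16)^2 ≡ 305^2 = 93025 ≡ 735 (mod 839)
123^58 = 123^32 · 123^16 · 123^8 · 123^2 ≡ 735 · 305 · 354 · 27 ≡ 441 (mod 839).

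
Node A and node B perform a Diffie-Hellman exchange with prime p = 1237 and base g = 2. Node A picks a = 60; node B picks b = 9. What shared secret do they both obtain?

207

Node B sends B = g^b mod p = 2^9 mod 1237.
2^1 ≡ 2 (mod 1237)
2^2 = (2^1)^2 ≡ 2^2 = 4 ≡ 4 (mod 1237)
2^4 = (2^2)^2 ≡ 4^2 = 16 ≡ 16 (mod 1237)
2^8 = (2^4)^2 ≡ 16^2 = 256 ≡ 256 (mod 1237)
2^9 = 2^8 · 2^1 ≡ 256 · 2 ≡ 512 (mod 1237).
So B = 512. Node A then computes K = B^a mod p = 512^60 mod 1237.
512^1 ≡ 512 (mod 1237)
512^2 = (512^1)^2 ≡ 512^2 = 262144 ≡ 1137 (mod 1237)
512^4 = (512^2)^2 ≡ 1137^2 = 1292769 ≡ 104 (mod 1237)
512^8 = (512^4)^2 ≡ 104^2 = 10816 ≡ 920 (mod 1237)
512^16 = (512^8)^2 ≡ 920^2 = 846400 ≡ 292 (mod 1237)
512^32 = (512^16)^2 ≡ 292^2 = 85264 ≡ 1148 (mod 1237)
512^60 = 512^32 · 512^16 · 512^8 · 512^4 ≡ 1148 · 292 · 920 · 104 ≡ 207 (mod 1237).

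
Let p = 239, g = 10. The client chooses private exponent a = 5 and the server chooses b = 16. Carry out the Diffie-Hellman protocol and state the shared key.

44

The server sends B = g^b mod p = 10^16 mod 239.
10^1 ≡ 10 (mod 239)
10^2 = (10^1)^2 ≡ 10^2 = 100 ≡ 100 (mod 239)
10^4 = (10^2)^2 ≡ 100^2 = 10000 ≡ 201 (mod 239)
10^8 = (10^4)^2 ≡ 201^2 = 40401 ≡ 10 (mod 239)
10^16 = (10^8)^2 ≡ 10^2 = 100 ≡ 100 (mod 239)
So B = 100. The client then computes K = B^a mod p = 100^5 mod 239.
100^1 ≡ 100 (mod 239)
100^2 = (100^1)^2 ≡ 100^2 = 10000 ≡ 201 (mod 239)
100^4 = (100^2)^2 ≡ 201^2 = 40401 ≡ 10 (mod 239)
100^5 = 100^4 · 100^1 ≡ 10 · 100 ≡ 44 (mod 239).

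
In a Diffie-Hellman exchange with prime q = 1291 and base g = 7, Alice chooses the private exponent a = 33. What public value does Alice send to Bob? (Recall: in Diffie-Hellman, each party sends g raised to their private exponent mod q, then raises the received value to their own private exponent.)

Public value = 7^33 mod 1291.
7^1 ≡ 7 (mod 1291)
7^2 = (7^1)^2 ≡ 7^2 = 49 ≡ 49 (mod 1291)
7^4 = (7^2)^2 ≡ 49^2 = 2401 ≡ 1110 (mod 1291)
7^8 = (7^4)^2 ≡ 1110^2 = 1232100 ≡ 486 (mod 1291)
7^16 = (7^8)^2 ≡ 486^2 = 236196 ≡ 1234 (mod 1291)
7^32 = (7^16)^2 ≡ 1234^2 = 1522756 ≡ 667 (mod 1291)
7^33 = 7^32 · 7^1 ≡ 667 · 7 ≡ 796 (mod 1291).

796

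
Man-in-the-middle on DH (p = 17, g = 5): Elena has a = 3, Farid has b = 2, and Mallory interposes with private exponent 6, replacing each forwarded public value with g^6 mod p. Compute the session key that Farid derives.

4

Farid receives Mallory's public value M = 5^6 mod 17 instead of the honest one.
5^1 ≡ 5 (mod 17)
5^2 = (5^1)^2 ≡ 5^2 = 25 ≡ 8 (mod 17)
5^4 = (5^2)^2 ≡ 8^2 = 64 ≡ 13 (mod 17)
5^6 = 5^4 · 5^2 ≡ 13 · 8 ≡ 2 (mod 17).
So M = 2. Farid computes K = M^2 mod 17.
2^1 ≡ 2 (mod 17)
2^2 = (2^1)^2 ≡ 2^2 = 4 ≡ 4 (mod 17)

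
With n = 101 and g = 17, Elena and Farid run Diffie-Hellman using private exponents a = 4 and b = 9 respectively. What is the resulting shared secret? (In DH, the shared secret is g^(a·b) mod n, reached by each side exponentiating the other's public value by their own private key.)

84

Elena sends A = g^a mod n = 17^4 mod 101.
17^1 ≡ 17 (mod 101)
17^2 = (17^1)^2 ≡ 17^2 = 289 ≡ 87 (mod 101)
17^4 = (17^2)^2 ≡ 87^2 = 7569 ≡ 95 (mod 101)
So A = 95. Farid then computes K = A^b mod n = 95^9 mod 101.
95^1 ≡ 95 (mod 101)
95^2 = (95^1)^2 ≡ 95^2 = 9025 ≡ 36 (mod 101)
95^4 = (95^2)^2 ≡ 36^2 = 1296 ≡ 84 (mod 101)
95^8 = (95^4)^2 ≡ 84^2 = 7056 ≡ 87 (mod 101)
95^9 = 95^8 · 95^1 ≡ 87 · 95 ≡ 84 (mod 101).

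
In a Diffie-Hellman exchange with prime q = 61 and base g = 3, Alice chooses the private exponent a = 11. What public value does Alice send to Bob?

3

Public value = 3^11 (mod 61).
3^1 ≡ 3 (mod 61)
3^2 = (3^1)^2 ≡ 3^2 = 9 ≡ 9 (mod 61)
3^4 = (3^2)^2 ≡ 9^2 = 81 ≡ 20 (mod 61)
3^8 = (3^4)^2 ≡ 20^2 = 400 ≡ 34 (mod 61)
3^11 = 3^8 · 3^2 · 3^1 ≡ 34 · 9 · 3 ≡ 3 (mod 61).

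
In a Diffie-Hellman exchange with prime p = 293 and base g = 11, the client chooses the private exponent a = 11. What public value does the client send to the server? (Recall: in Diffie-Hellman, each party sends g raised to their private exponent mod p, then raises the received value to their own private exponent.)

Public value = 11^{11} \pmod{293}.
11^1 ≡ 11 (mod 293)
11^2 = (11^1)^2 ≡ 11^2 = 121 ≡ 121 (mod 293)
11^4 = (11^2)^2 ≡ 121^2 = 14641 ≡ 284 (mod 293)
11^8 = (11^4)^2 ≡ 284^2 = 80656 ≡ 81 (mod 293)
11^11 = 11^8 · 11^2 · 11^1 ≡ 81 · 121 · 11 ≡ 280 (mod 293).

280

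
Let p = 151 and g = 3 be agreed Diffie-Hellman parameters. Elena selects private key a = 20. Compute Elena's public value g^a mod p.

64

Public value = 3^20 mod 151.
3^1 ≡ 3 (mod 151)
3^2 = (3^1)^2 ≡ 3^2 = 9 ≡ 9 (mod 151)
3^4 = (3^2)^2 ≡ 9^2 = 81 ≡ 81 (mod 151)
3^8 = (3^4)^2 ≡ 81^2 = 6561 ≡ 68 (mod 151)
3^16 = (3^8)^2 ≡ 68^2 = 4624 ≡ 94 (mod 151)
3^20 = 3^16 · 3^4 ≡ 94 · 81 ≡ 64 (mod 151).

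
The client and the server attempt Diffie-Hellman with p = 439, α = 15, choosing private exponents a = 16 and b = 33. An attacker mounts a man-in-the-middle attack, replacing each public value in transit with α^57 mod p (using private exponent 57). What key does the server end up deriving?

The server receives an attacker's public value M = 15^57 mod 439 instead of the honest one.
15^1 ≡ 15 (mod 439)
15^2 = (15^1)^2 ≡ 15^2 = 225 ≡ 225 (mod 439)
15^4 = (15^2)^2 ≡ 225^2 = 50625 ≡ 140 (mod 439)
15^8 = (15^4)^2 ≡ 140^2 = 19600 ≡ 284 (mod 439)
15^16 = (15^8)^2 ≡ 284^2 = 80656 ≡ 319 (mod 439)
15^32 = (15^16)^2 ≡ 319^2 = 101761 ≡ 352 (mod 439)
15^57 = 15^32 · 15^16 · 15^8 · 15^1 ≡ 352 · 319 · 284 · 15 ≡ 188 (mod 439).
So M = 188. The server computes K = M^33 mod 439.
188^1 ≡ 188 (mod 439)
188^2 = (188^1)^2 ≡ 188^2 = 35344 ≡ 224 (mod 439)
188^4 = (188^2)^2 ≡ 224^2 = 50176 ≡ 130 (mod 439)
188^8 = (188^4)^2 ≡ 130^2 = 16900 ≡ 218 (mod 439)
188^16 = (188^8)^2 ≡ 218^2 = 47524 ≡ 112 (mod 439)
188^32 = (188^16)^2 ≡ 112^2 = 12544 ≡ 252 (mod 439)
188^33 = 188^32 · 188^1 ≡ 252 · 188 ≡ 403 (mod 439).

403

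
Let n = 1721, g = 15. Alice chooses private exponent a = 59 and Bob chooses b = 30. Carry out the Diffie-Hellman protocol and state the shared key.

203

Bob sends B = g^b mod n = 15^30 mod 1721.
15^1 ≡ 15 (mod 1721)
15^2 = (15^1)^2 ≡ 15^2 = 225 ≡ 225 (mod 1721)
15^4 = (15^2)^2 ≡ 225^2 = 50625 ≡ 716 (mod 1721)
15^8 = (15^4)^2 ≡ 716^2 = 512656 ≡ 1519 (mod 1721)
15^16 = (15^8)^2 ≡ 1519^2 = 2307361 ≡ 1221 (mod 1721)
15^30 = 15^16 · 15^8 · 15^4 · 15^2 ≡ 1221 · 1519 · 716 · 225 ≡ 155 (mod 1721).
So B = 155. Alice then computes K = B^a mod n = 155^59 mod 1721.
155^1 ≡ 155 (mod 1721)
155^2 = (155^1)^2 ≡ 155^2 = 24025 ≡ 1652 (mod 1721)
155^4 = (155^2)^2 ≡ 1652^2 = 2729104 ≡ 1319 (mod 1721)
155^8 = (155^4)^2 ≡ 1319^2 = 1739761 ≡ 1551 (mod 1721)
155^16 = (155^8)^2 ≡ 1551^2 = 2405601 ≡ 1364 (mod 1721)
155^32 = (155^16)^2 ≡ 1364^2 = 1860496 ≡ 95 (mod 1721)
155^59 = 155^32 · 155^16 · 155^8 · 155^2 · 155^1 ≡ 95 · 1364 · 1551 · 1652 · 155 ≡ 203 (mod 1721).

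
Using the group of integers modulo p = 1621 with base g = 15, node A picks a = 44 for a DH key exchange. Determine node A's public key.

63

Public value = 15^44 mod 1621.
15^1 ≡ 15 (mod 1621)
15^2 = (15^1)^2 ≡ 15^2 = 225 ≡ 225 (mod 1621)
15^4 = (15^2)^2 ≡ 225^2 = 50625 ≡ 374 (mod 1621)
15^8 = (15^4)^2 ≡ 374^2 = 139876 ≡ 470 (mod 1621)
15^16 = (15^8)^2 ≡ 470^2 = 220900 ≡ 444 (mod 1621)
15^32 = (15^16)^2 ≡ 444^2 = 197136 ≡ 995 (mod 1621)
15^44 = 15^32 · 15^8 · 15^4 ≡ 995 · 470 · 374 ≡ 63 (mod 1621).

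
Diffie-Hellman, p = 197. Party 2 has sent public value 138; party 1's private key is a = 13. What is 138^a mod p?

64

Shared key K = 138^13 mod 197.
138^1 ≡ 138 (mod 197)
138^2 = (138^1)^2 ≡ 138^2 = 19044 ≡ 132 (mod 197)
138^4 = (138^2)^2 ≡ 132^2 = 17424 ≡ 88 (mod 197)
138^8 = (138^4)^2 ≡ 88^2 = 7744 ≡ 61 (mod 197)
138^13 = 138^8 · 138^4 · 138^1 ≡ 61 · 88 · 138 ≡ 64 (mod 197).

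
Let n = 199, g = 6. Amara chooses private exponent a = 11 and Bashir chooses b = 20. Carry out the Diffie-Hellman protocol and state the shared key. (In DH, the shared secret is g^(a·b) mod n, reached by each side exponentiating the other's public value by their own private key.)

Bashir sends B = g^b mod n = 6^20 mod 199.
6^1 ≡ 6 (mod 199)
6^2 = (6^1)^2 ≡ 6^2 = 36 ≡ 36 (mod 199)
6^4 = (6^2)^2 ≡ 36^2 = 1296 ≡ 102 (mod 199)
6^8 = (6^4)^2 ≡ 102^2 = 10404 ≡ 56 (mod 199)
6^16 = (6^8)^2 ≡ 56^2 = 3136 ≡ 151 (mod 199)
6^20 = 6^16 · 6^4 ≡ 151 · 102 ≡ 79 (mod 199).
So B = 79. Amara then computes K = B^a mod n = 79^11 mod 199.
79^1 ≡ 79 (mod 199)
79^2 = (79^1)^2 ≡ 79^2 = 6241 ≡ 72 (mod 199)
79^4 = (79^2)^2 ≡ 72^2 = 5184 ≡ 10 (mod 199)
79^8 = (79^4)^2 ≡ 10^2 = 100 ≡ 100 (mod 199)
79^11 = 79^8 · 79^2 · 79^1 ≡ 100 · 72 · 79 ≡ 58 (mod 199).

58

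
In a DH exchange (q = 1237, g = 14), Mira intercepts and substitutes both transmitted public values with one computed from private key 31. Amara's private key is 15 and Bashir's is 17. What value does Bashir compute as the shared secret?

327

Bashir receives Mira's public value M = 14^31 mod 1237 instead of the honest one.
14^1 ≡ 14 (mod 1237)
14^2 = (14^1)^2 ≡ 14^2 = 196 ≡ 196 (mod 1237)
14^4 = (14^2)^2 ≡ 196^2 = 38416 ≡ 69 (mod 1237)
14^8 = (14^4)^2 ≡ 69^2 = 4761 ≡ 1050 (mod 1237)
14^16 = (14^8)^2 ≡ 1050^2 = 1102500 ≡ 333 (mod 1237)
14^31 = 14^16 · 14^8 · 14^4 · 14^2 · 14^1 ≡ 333 · 1050 · 69 · 196 · 14 ≡ 587 (mod 1237).
So M = 587. Bashir computes K = M^17 mod 1237.
587^1 ≡ 587 (mod 1237)
587^2 = (587^1)^2 ≡ 587^2 = 344569 ≡ 683 (mod 1237)
587^4 = (587^2)^2 ≡ 683^2 = 466489 ≡ 140 (mod 1237)
587^8 = (587^4)^2 ≡ 140^2 = 19600 ≡ 1045 (mod 1237)
587^16 = (587^8)^2 ≡ 1045^2 = 1092025 ≡ 991 (mod 1237)
587^17 = 587^16 · 587^1 ≡ 991 · 587 ≡ 327 (mod 1237).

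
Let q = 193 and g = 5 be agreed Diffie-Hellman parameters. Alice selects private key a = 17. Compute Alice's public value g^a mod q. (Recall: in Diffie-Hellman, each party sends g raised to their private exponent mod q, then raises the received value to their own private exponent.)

Public value = 5^17 mod 193.
5^1 ≡ 5 (mod 193)
5^2 = (5^1)^2 ≡ 5^2 = 25 ≡ 25 (mod 193)
5^4 = (5^2)^2 ≡ 25^2 = 625 ≡ 46 (mod 193)
5^8 = (5^4)^2 ≡ 46^2 = 2116 ≡ 186 (mod 193)
5^16 = (5^8)^2 ≡ 186^2 = 34596 ≡ 49 (mod 193)
5^17 = 5^16 · 5^1 ≡ 49 · 5 ≡ 52 (mod 193).

52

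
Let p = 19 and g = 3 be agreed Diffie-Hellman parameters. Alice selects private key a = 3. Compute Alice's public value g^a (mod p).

Public value = 3^3 (mod 19).
3^1 ≡ 3 (mod 19)
3^2 = (3^1)^2 ≡ 3^2 = 9 ≡ 9 (mod 19)
3^3 = 3^2 · 3^1 ≡ 9 · 3 ≡ 8 (mod 19).

8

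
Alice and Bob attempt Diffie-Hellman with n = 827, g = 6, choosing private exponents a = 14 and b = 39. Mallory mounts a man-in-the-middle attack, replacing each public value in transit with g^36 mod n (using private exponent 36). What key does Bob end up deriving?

Bob receives Mallory's public value M = 6^36 mod 827 instead of the honest one.
6^1 ≡ 6 (mod 827)
6^2 = (6^1)^2 ≡ 6^2 = 36 ≡ 36 (mod 827)
6^4 = (6^2)^2 ≡ 36^2 = 1296 ≡ 469 (mod 827)
6^8 = (6^4)^2 ≡ 469^2 = 219961 ≡ 806 (mod 827)
6^16 = (6^8)^2 ≡ 806^2 = 649636 ≡ 441 (mod 827)
6^32 = (6^16)^2 ≡ 441^2 = 194481 ≡ 136 (mod 827)
6^36 = 6^32 · 6^4 ≡ 136 · 469 ≡ 105 (mod 827).
So M = 105. Bob computes K = M^39 mod 827.
105^1 ≡ 105 (mod 827)
105^2 = (105^1)^2 ≡ 105^2 = 11025 ≡ 274 (mod 827)
105^4 = (105^2)^2 ≡ 274^2 = 75076 ≡ 646 (mod 827)
105^8 = (105^4)^2 ≡ 646^2 = 417316 ≡ 508 (mod 827)
105^16 = (105^8)^2 ≡ 508^2 = 258064 ≡ 40 (mod 827)
105^32 = (105^16)^2 ≡ 40^2 = 1600 ≡ 773 (mod 827)
105^39 = 105^32 · 105^4 · 105^2 · 105^1 ≡ 773 · 646 · 274 · 105 ≡ 613 (mod 827).

613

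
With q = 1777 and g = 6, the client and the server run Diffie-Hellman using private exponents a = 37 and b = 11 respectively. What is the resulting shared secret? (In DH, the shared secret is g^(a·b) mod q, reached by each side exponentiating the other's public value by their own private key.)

406

The server sends B = g^b mod q = 6^11 mod 1777.
6^1 ≡ 6 (mod 1777)
6^2 = (6^1)^2 ≡ 6^2 = 36 ≡ 36 (mod 1777)
6^4 = (6^2)^2 ≡ 36^2 = 1296 ≡ 1296 (mod 1777)
6^8 = (6^4)^2 ≡ 1296^2 = 1679616 ≡ 351 (mod 1777)
6^11 = 6^8 · 6^2 · 6^1 ≡ 351 · 36 · 6 ≡ 1182 (mod 1777).
So B = 1182. The client then computes K = B^a mod q = 1182^37 mod 1777.
1182^1 ≡ 1182 (mod 1777)
1182^2 = (1182^1)^2 ≡ 1182^2 = 1397124 ≡ 402 (mod 1777)
1182^4 = (1182^2)^2 ≡ 402^2 = 161604 ≡ 1674 (mod 1777)
1182^8 = (1182^4)^2 ≡ 1674^2 = 2802276 ≡ 1724 (mod 1777)
1182^16 = (1182^8)^2 ≡ 1724^2 = 2972176 ≡ 1032 (mod 1777)
1182^32 = (1182^16)^2 ≡ 1032^2 = 1065024 ≡ 601 (mod 1777)
1182^37 = 1182^32 · 1182^4 · 1182^1 ≡ 601 · 1674 · 1182 ≡ 406 (mod 1777).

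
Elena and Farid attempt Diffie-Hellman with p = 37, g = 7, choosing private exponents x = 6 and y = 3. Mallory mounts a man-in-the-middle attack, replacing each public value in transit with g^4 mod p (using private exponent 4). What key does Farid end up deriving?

10

Farid receives Mallory's public value M = 7^4 mod 37 instead of the honest one.
7^1 ≡ 7 (mod 37)
7^2 = (7^1)^2 ≡ 7^2 = 49 ≡ 12 (mod 37)
7^4 = (7^2)^2 ≡ 12^2 = 144 ≡ 33 (mod 37)
So M = 33. Farid computes K = M^3 mod 37.
33^1 ≡ 33 (mod 37)
33^2 = (33^1)^2 ≡ 33^2 = 1089 ≡ 16 (mod 37)
33^3 = 33^2 · 33^1 ≡ 16 · 33 ≡ 10 (mod 37).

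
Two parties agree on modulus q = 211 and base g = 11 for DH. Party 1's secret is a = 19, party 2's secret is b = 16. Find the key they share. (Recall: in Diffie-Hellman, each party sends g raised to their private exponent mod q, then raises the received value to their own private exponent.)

203

Party 1 sends A = g^a mod q = 11^19 mod 211.
11^1 ≡ 11 (mod 211)
11^2 = (11^1)^2 ≡ 11^2 = 121 ≡ 121 (mod 211)
11^4 = (11^2)^2 ≡ 121^2 = 14641 ≡ 82 (mod 211)
11^8 = (11^4)^2 ≡ 82^2 = 6724 ≡ 183 (mod 211)
11^16 = (11^8)^2 ≡ 183^2 = 33489 ≡ 151 (mod 211)
11^19 = 11^16 · 11^2 · 11^1 ≡ 151 · 121 · 11 ≡ 109 (mod 211).
So A = 109. Party 2 then computes K = A^b mod q = 109^16 mod 211.
109^1 ≡ 109 (mod 211)
109^2 = (109^1)^2 ≡ 109^2 = 11881 ≡ 65 (mod 211)
109^4 = (109^2)^2 ≡ 65^2 = 4225 ≡ 5 (mod 211)
109^8 = (109^4)^2 ≡ 5^2 = 25 ≡ 25 (mod 211)
109^16 = (109^8)^2 ≡ 25^2 = 625 ≡ 203 (mod 211)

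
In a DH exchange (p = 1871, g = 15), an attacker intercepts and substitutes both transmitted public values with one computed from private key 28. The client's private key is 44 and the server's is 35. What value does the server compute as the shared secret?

1352

The server receives an attacker's public value M = 15^28 mod 1871 instead of the honest one.
15^1 ≡ 15 (mod 1871)
15^2 = (15^1)^2 ≡ 15^2 = 225 ≡ 225 (mod 1871)
15^4 = (15^2)^2 ≡ 225^2 = 50625 ≡ 108 (mod 1871)
15^8 = (15^4)^2 ≡ 108^2 = 11664 ≡ 438 (mod 1871)
15^16 = (15^8)^2 ≡ 438^2 = 191844 ≡ 1002 (mod 1871)
15^28 = 15^16 · 15^8 · 15^4 ≡ 1002 · 438 · 108 ≡ 565 (mod 1871).
So M = 565. The server computes K = M^35 mod 1871.
565^1 ≡ 565 (mod 1871)
565^2 = (565^1)^2 ≡ 565^2 = 319225 ≡ 1155 (mod 1871)
565^4 = (565^2)^2 ≡ 1155^2 = 1334025 ≡ 2 (mod 1871)
565^8 = (565^4)^2 ≡ 2^2 = 4 ≡ 4 (mod 1871)
565^16 = (565^8)^2 ≡ 4^2 = 16 ≡ 16 (mod 1871)
565^32 = (565^16)^2 ≡ 16^2 = 256 ≡ 256 (mod 1871)
565^35 = 565^32 · 565^2 · 565^1 ≡ 256 · 1155 · 565 ≡ 1352 (mod 1871).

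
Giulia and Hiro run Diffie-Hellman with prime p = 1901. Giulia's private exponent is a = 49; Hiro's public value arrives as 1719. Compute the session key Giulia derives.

Shared key K = 1719^49 mod 1901.
1719^1 ≡ 1719 (mod 1901)
1719^2 = (1719^1)^2 ≡ 1719^2 = 2954961 ≡ 807 (mod 1901)
1719^4 = (1719^2)^2 ≡ 807^2 = 651249 ≡ 1107 (mod 1901)
1719^8 = (1719^4)^2 ≡ 1107^2 = 1225449 ≡ 1205 (mod 1901)
1719^16 = (1719^8)^2 ≡ 1205^2 = 1452025 ≡ 1562 (mod 1901)
1719^32 = (1719^16)^2 ≡ 1562^2 = 2439844 ≡ 861 (mod 1901)
1719^49 = 1719^32 · 1719^16 · 1719^1 ≡ 861 · 1562 · 1719 ≡ 434 (mod 1901).

434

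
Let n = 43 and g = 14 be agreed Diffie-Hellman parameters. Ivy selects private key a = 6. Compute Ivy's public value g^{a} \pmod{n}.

Public value = 14^{6} \pmod{43}.
14^1 ≡ 14 (mod 43)
14^2 = (14^1)^2 ≡ 14^2 = 196 ≡ 24 (mod 43)
14^4 = (14^2)^2 ≡ 24^2 = 576 ≡ 17 (mod 43)
14^6 = 14^4 · 14^2 ≡ 17 · 24 ≡ 21 (mod 43).

21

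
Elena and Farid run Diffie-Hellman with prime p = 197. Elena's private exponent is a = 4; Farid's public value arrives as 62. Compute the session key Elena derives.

Shared key K = 62^4 mod 197.
62^1 ≡ 62 (mod 197)
62^2 = (62^1)^2 ≡ 62^2 = 3844 ≡ 101 (mod 197)
62^4 = (62^2)^2 ≡ 101^2 = 10201 ≡ 154 (mod 197)

154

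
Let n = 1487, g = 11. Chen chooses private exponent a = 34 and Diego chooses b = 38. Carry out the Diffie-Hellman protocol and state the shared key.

1162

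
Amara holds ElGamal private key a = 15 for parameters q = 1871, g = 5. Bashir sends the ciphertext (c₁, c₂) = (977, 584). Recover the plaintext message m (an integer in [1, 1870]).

Shared mask s = c₁^a mod q = 977^15 mod 1871.
977^1 ≡ 977 (mod 1871)
977^2 = (977^1)^2 ≡ 977^2 = 954529 ≡ 319 (mod 1871)
977^4 = (977^2)^2 ≡ 319^2 = 101761 ≡ 727 (mod 1871)
977^8 = (977^4)^2 ≡ 727^2 = 528529 ≡ 907 (mod 1871)
977^15 = 977^8 · 977^4 · 977^2 · 977^1 ≡ 907 · 727 · 319 · 977 ≡ 1451 (mod 1871).
So s = 1451; s⁻¹ ≡ 49 (mod 1871).
m = c₂ · s⁻¹ mod 1871 = 584 · 49 mod 1871 = 551.

551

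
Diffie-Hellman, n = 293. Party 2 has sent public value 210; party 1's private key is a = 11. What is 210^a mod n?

73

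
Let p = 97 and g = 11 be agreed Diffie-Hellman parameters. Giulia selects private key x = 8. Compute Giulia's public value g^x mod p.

Public value = 11^8 mod 97.
11^1 ≡ 11 (mod 97)
11^2 = (11^1)^2 ≡ 11^2 = 121 ≡ 24 (mod 97)
11^4 = (11^2)^2 ≡ 24^2 = 576 ≡ 91 (mod 97)
11^8 = (11^4)^2 ≡ 91^2 = 8281 ≡ 36 (mod 97)

36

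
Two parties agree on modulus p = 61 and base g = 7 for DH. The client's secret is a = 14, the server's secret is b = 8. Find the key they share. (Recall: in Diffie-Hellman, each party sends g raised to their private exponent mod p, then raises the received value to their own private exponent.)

15

The client sends A = g^a mod p = 7^14 mod 61.
7^1 ≡ 7 (mod 61)
7^2 = (7^1)^2 ≡ 7^2 = 49 ≡ 49 (mod 61)
7^4 = (7^2)^2 ≡ 49^2 = 2401 ≡ 22 (mod 61)
7^8 = (7^4)^2 ≡ 22^2 = 484 ≡ 57 (mod 61)
7^14 = 7^8 · 7^4 · 7^2 ≡ 57 · 22 · 49 ≡ 19 (mod 61).
So A = 19. The server then computes K = A^b mod p = 19^8 mod 61.
19^1 ≡ 19 (mod 61)
19^2 = (19^1)^2 ≡ 19^2 = 361 ≡ 56 (mod 61)
19^4 = (19^2)^2 ≡ 56^2 = 3136 ≡ 25 (mod 61)
19^8 = (19^4)^2 ≡ 25^2 = 625 ≡ 15 (mod 61)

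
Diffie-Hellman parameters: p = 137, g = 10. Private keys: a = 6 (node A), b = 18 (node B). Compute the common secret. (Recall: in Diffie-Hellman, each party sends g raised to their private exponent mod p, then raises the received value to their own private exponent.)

136

Node B sends B = g^b mod p = 10^18 mod 137.
10^1 ≡ 10 (mod 137)
10^2 = (10^1)^2 ≡ 10^2 = 100 ≡ 100 (mod 137)
10^4 = (10^2)^2 ≡ 100^2 = 10000 ≡ 136 (mod 137)
10^8 = (10^4)^2 ≡ 136^2 = 18496 ≡ 1 (mod 137)
10^16 = (10^8)^2 ≡ 1^2 = 1 ≡ 1 (mod 137)
10^18 = 10^16 · 10^2 ≡ 1 · 100 ≡ 100 (mod 137).
So B = 100. Node A then computes K = B^a mod p = 100^6 mod 137.
100^1 ≡ 100 (mod 137)
100^2 = (100^1)^2 ≡ 100^2 = 10000 ≡ 136 (mod 137)
100^4 = (100^2)^2 ≡ 136^2 = 18496 ≡ 1 (mod 137)
100^6 = 100^4 · 100^2 ≡ 1 · 136 ≡ 136 (mod 137).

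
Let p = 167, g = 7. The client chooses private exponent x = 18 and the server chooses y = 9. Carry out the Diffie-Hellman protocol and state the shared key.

The client sends A = g^x mod p = 7^18 mod 167.
7^1 ≡ 7 (mod 167)
7^2 = (7^1)^2 ≡ 7^2 = 49 ≡ 49 (mod 167)
7^4 = (7^2)^2 ≡ 49^2 = 2401 ≡ 63 (mod 167)
7^8 = (7^4)^2 ≡ 63^2 = 3969 ≡ 128 (mod 167)
7^16 = (7^8)^2 ≡ 128^2 = 16384 ≡ 18 (mod 167)
7^18 = 7^16 · 7^2 ≡ 18 · 49 ≡ 47 (mod 167).
So A = 47. The server then computes K = A^y mod p = 47^9 mod 167.
47^1 ≡ 47 (mod 167)
47^2 = (47^1)^2 ≡ 47^2 = 2209 ≡ 38 (mod 167)
47^4 = (47^2)^2 ≡ 38^2 = 1444 ≡ 108 (mod 167)
47^8 = (47^4)^2 ≡ 108^2 = 11664 ≡ 141 (mod 167)
47^9 = 47^8 · 47^1 ≡ 141 · 47 ≡ 114 (mod 167).

114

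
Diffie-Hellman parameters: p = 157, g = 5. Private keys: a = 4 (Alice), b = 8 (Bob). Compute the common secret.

124

Alice sends A = g^a mod p = 5^4 mod 157.
5^1 ≡ 5 (mod 157)
5^2 = (5^1)^2 ≡ 5^2 = 25 ≡ 25 (mod 157)
5^4 = (5^2)^2 ≡ 25^2 = 625 ≡ 154 (mod 157)
So A = 154. Bob then computes K = A^b mod p = 154^8 mod 157.
154^1 ≡ 154 (mod 157)
154^2 = (154^1)^2 ≡ 154^2 = 23716 ≡ 9 (mod 157)
154^4 = (154^2)^2 ≡ 9^2 = 81 ≡ 81 (mod 157)
154^8 = (154^4)^2 ≡ 81^2 = 6561 ≡ 124 (mod 157)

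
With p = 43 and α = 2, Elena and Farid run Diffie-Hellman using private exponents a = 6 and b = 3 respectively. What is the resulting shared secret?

16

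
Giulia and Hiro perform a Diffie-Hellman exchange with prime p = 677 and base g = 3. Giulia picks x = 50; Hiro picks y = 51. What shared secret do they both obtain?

Hiro sends B = g^y mod p = 3^51 mod 677.
3^1 ≡ 3 (mod 677)
3^2 = (3^1)^2 ≡ 3^2 = 9 ≡ 9 (mod 677)
3^4 = (3^2)^2 ≡ 9^2 = 81 ≡ 81 (mod 677)
3^8 = (3^4)^2 ≡ 81^2 = 6561 ≡ 468 (mod 677)
3^16 = (3^8)^2 ≡ 468^2 = 219024 ≡ 353 (mod 677)
3^32 = (3^16)^2 ≡ 353^2 = 124609 ≡ 41 (mod 677)
3^51 = 3^32 · 3^16 · 3^2 · 3^1 ≡ 41 · 353 · 9 · 3 ≡ 142 (mod 677).
So B = 142. Giulia then computes K = B^x mod p = 142^50 mod 677.
142^1 ≡ 142 (mod 677)
142^2 = (142^1)^2 ≡ 142^2 = 20164 ≡ 531 (mod 677)
142^4 = (142^2)^2 ≡ 531^2 = 281961 ≡ 329 (mod 677)
142^8 = (142^4)^2 ≡ 329^2 = 108241 ≡ 598 (mod 677)
142^16 = (142^8)^2 ≡ 598^2 = 357604 ≡ 148 (mod 677)
142^32 = (142^16)^2 ≡ 148^2 = 21904 ≡ 240 (mod 677)
142^50 = 142^32 · 142^16 · 142^2 ≡ 240 · 148 · 531 ≡ 577 (mod 677).

577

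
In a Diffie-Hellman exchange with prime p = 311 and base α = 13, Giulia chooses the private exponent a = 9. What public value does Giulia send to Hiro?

225

Public value = 13^9 mod 311.
13^1 ≡ 13 (mod 311)
13^2 = (13^1)^2 ≡ 13^2 = 169 ≡ 169 (mod 311)
13^4 = (13^2)^2 ≡ 169^2 = 28561 ≡ 260 (mod 311)
13^8 = (13^4)^2 ≡ 260^2 = 67600 ≡ 113 (mod 311)
13^9 = 13^8 · 13^1 ≡ 113 · 13 ≡ 225 (mod 311).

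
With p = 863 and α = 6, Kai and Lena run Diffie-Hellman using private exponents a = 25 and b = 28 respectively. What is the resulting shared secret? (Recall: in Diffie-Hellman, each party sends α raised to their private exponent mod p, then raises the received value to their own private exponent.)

636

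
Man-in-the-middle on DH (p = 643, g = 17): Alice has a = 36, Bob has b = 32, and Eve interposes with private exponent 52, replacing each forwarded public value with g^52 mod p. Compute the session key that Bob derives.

228

Bob receives Eve's public value M = 17^52 mod 643 instead of the honest one.
17^1 ≡ 17 (mod 643)
17^2 = (17^1)^2 ≡ 17^2 = 289 ≡ 289 (mod 643)
17^4 = (17^2)^2 ≡ 289^2 = 83521 ≡ 574 (mod 643)
17^8 = (17^4)^2 ≡ 574^2 = 329476 ≡ 260 (mod 643)
17^16 = (17^8)^2 ≡ 260^2 = 67600 ≡ 85 (mod 643)
17^32 = (17^16)^2 ≡ 85^2 = 7225 ≡ 152 (mod 643)
17^52 = 17^32 · 17^16 · 17^4 ≡ 152 · 85 · 574 ≡ 361 (mod 643).
So M = 361. Bob computes K = M^32 mod 643.
361^1 ≡ 361 (mod 643)
361^2 = (361^1)^2 ≡ 361^2 = 130321 ≡ 435 (mod 643)
361^4 = (361^2)^2 ≡ 435^2 = 189225 ≡ 183 (mod 643)
361^8 = (361^4)^2 ≡ 183^2 = 33489 ≡ 53 (mod 643)
361^16 = (361^8)^2 ≡ 53^2 = 2809 ≡ 237 (mod 643)
361^32 = (361^16)^2 ≡ 237^2 = 56169 ≡ 228 (mod 643)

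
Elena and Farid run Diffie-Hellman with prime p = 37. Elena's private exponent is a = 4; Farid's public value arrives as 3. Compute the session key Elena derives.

Shared key K = 3^4 mod 37.
3^1 ≡ 3 (mod 37)
3^2 = (3^1)^2 ≡ 3^2 = 9 ≡ 9 (mod 37)
3^4 = (3^2)^2 ≡ 9^2 = 81 ≡ 7 (mod 37)

7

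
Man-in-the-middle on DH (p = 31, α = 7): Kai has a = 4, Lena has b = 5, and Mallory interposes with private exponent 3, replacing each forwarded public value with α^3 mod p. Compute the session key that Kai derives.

16

Kai receives Mallory's public value M = 7^3 mod 31 instead of the honest one.
7^1 ≡ 7 (mod 31)
7^2 = (7^1)^2 ≡ 7^2 = 49 ≡ 18 (mod 31)
7^3 = 7^2 · 7^1 ≡ 18 · 7 ≡ 2 (mod 31).
So M = 2. Kai computes K = M^4 mod 31.
2^1 ≡ 2 (mod 31)
2^2 = (2^1)^2 ≡ 2^2 = 4 ≡ 4 (mod 31)
2^4 = (2^2)^2 ≡ 4^2 = 16 ≡ 16 (mod 31)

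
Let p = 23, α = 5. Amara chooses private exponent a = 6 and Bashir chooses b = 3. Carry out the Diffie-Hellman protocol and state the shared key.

6

Bashir sends B = α^b mod p = 5^3 mod 23.
5^1 ≡ 5 (mod 23)
5^2 = (5^1)^2 ≡ 5^2 = 25 ≡ 2 (mod 23)
5^3 = 5^2 · 5^1 ≡ 2 · 5 ≡ 10 (mod 23).
So B = 10. Amara then computes K = B^a mod p = 10^6 mod 23.
10^1 ≡ 10 (mod 23)
10^2 = (10^1)^2 ≡ 10^2 = 100 ≡ 8 (mod 23)
10^4 = (10^2)^2 ≡ 8^2 = 64 ≡ 18 (mod 23)
10^6 = 10^4 · 10^2 ≡ 18 · 8 ≡ 6 (mod 23).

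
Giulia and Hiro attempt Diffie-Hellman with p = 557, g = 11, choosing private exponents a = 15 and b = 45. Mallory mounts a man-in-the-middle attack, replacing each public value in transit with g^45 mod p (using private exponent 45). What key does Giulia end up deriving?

251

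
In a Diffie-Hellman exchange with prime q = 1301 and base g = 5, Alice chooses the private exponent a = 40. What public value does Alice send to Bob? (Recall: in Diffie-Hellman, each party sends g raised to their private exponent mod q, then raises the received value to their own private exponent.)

Public value = 5^40 (mod 1301).
5^1 ≡ 5 (mod 1301)
5^2 = (5^1)^2 ≡ 5^2 = 25 ≡ 25 (mod 1301)
5^4 = (5^2)^2 ≡ 25^2 = 625 ≡ 625 (mod 1301)
5^8 = (5^4)^2 ≡ 625^2 = 390625 ≡ 325 (mod 1301)
5^16 = (5^8)^2 ≡ 325^2 = 105625 ≡ 244 (mod 1301)
5^32 = (5^16)^2 ≡ 244^2 = 59536 ≡ 991 (mod 1301)
5^40 = 5^32 · 5^8 ≡ 991 · 325 ≡ 728 (mod 1301).

728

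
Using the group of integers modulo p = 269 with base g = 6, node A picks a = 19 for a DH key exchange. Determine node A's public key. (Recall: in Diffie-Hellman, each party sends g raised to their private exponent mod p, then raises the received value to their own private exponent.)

Public value = 6^19 mod 269.
6^1 ≡ 6 (mod 269)
6^2 = (6^1)^2 ≡ 6^2 = 36 ≡ 36 (mod 269)
6^4 = (6^2)^2 ≡ 36^2 = 1296 ≡ 220 (mod 269)
6^8 = (6^4)^2 ≡ 220^2 = 48400 ≡ 249 (mod 269)
6^16 = (6^8)^2 ≡ 249^2 = 62001 ≡ 131 (mod 269)
6^19 = 6^16 · 6^2 · 6^1 ≡ 131 · 36 · 6 ≡ 51 (mod 269).

51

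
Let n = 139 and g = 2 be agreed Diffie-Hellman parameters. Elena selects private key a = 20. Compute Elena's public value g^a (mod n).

99

Public value = 2^20 (mod 139).
2^1 ≡ 2 (mod 139)
2^2 = (2^1)^2 ≡ 2^2 = 4 ≡ 4 (mod 139)
2^4 = (2^2)^2 ≡ 4^2 = 16 ≡ 16 (mod 139)
2^8 = (2^4)^2 ≡ 16^2 = 256 ≡ 117 (mod 139)
2^16 = (2^8)^2 ≡ 117^2 = 13689 ≡ 67 (mod 139)
2^20 = 2^16 · 2^4 ≡ 67 · 16 ≡ 99 (mod 139).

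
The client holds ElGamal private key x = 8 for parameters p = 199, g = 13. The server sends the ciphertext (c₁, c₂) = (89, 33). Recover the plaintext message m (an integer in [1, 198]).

Shared mask s = c₁^x mod p = 89^8 mod 199.
89^1 ≡ 89 (mod 199)
89^2 = (89^1)^2 ≡ 89^2 = 7921 ≡ 160 (mod 199)
89^4 = (89^2)^2 ≡ 160^2 = 25600 ≡ 128 (mod 199)
89^8 = (89^4)^2 ≡ 128^2 = 16384 ≡ 66 (mod 199)
So s = 66; s⁻¹ ≡ 196 (mod 199).
m = c₂ · s⁻¹ mod 199 = 33 · 196 mod 199 = 100.

100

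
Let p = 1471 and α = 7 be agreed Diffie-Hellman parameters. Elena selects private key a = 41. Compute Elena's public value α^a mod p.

Public value = 7^41 mod 1471.
7^1 ≡ 7 (mod 1471)
7^2 = (7^1)^2 ≡ 7^2 = 49 ≡ 49 (mod 1471)
7^4 = (7^2)^2 ≡ 49^2 = 2401 ≡ 930 (mod 1471)
7^8 = (7^4)^2 ≡ 930^2 = 864900 ≡ 1423 (mod 1471)
7^16 = (7^8)^2 ≡ 1423^2 = 2024929 ≡ 833 (mod 1471)
7^32 = (7^16)^2 ≡ 833^2 = 693889 ≡ 1048 (mod 1471)
7^41 = 7^32 · 7^8 · 7^1 ≡ 1048 · 1423 · 7 ≡ 912 (mod 1471).

912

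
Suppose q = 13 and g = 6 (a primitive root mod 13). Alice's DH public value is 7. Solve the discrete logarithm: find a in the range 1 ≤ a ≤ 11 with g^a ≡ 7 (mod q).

7

Try successive powers of 6 modulo 13:
6^1 ≡ 6
6^2 ≡ 10
6^3 ≡ 8
6^4 ≡ 9
6^5 ≡ 2
6^6 ≡ 12
6^7 ≡ 7
Found: a = 7.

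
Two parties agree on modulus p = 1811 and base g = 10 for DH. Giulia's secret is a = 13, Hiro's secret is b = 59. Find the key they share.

Giulia sends A = g^a mod p = 10^13 mod 1811.
10^1 ≡ 10 (mod 1811)
10^2 = (10^1)^2 ≡ 10^2 = 100 ≡ 100 (mod 1811)
10^4 = (10^2)^2 ≡ 100^2 = 10000 ≡ 945 (mod 1811)
10^8 = (10^4)^2 ≡ 945^2 = 893025 ≡ 202 (mod 1811)
10^13 = 10^8 · 10^4 · 10^1 ≡ 202 · 945 · 10 ≡ 106 (mod 1811).
So A = 106. Hiro then computes K = A^b mod p = 106^59 mod 1811.
106^1 ≡ 106 (mod 1811)
106^2 = (106^1)^2 ≡ 106^2 = 11236 ≡ 370 (mod 1811)
106^4 = (106^2)^2 ≡ 370^2 = 136900 ≡ 1075 (mod 1811)
106^8 = (106^4)^2 ≡ 1075^2 = 1155625 ≡ 207 (mod 1811)
106^16 = (106^8)^2 ≡ 207^2 = 42849 ≡ 1196 (mod 1811)
106^32 = (106^16)^2 ≡ 1196^2 = 1430416 ≡ 1537 (mod 1811)
106^59 = 106^32 · 106^16 · 106^8 · 106^2 · 106^1 ≡ 1537 · 1196 · 207 · 370 · 106 ≡ 1248 (mod 1811).

1248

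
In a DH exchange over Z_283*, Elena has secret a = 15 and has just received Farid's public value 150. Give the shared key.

Shared key K = 150^15 mod 283.
150^1 ≡ 150 (mod 283)
150^2 = (150^1)^2 ≡ 150^2 = 22500 ≡ 143 (mod 283)
150^4 = (150^2)^2 ≡ 143^2 = 20449 ≡ 73 (mod 283)
150^8 = (150^4)^2 ≡ 73^2 = 5329 ≡ 235 (mod 283)
150^15 = 150^8 · 150^4 · 150^2 · 150^1 ≡ 235 · 73 · 143 · 150 ≡ 38 (mod 283).

38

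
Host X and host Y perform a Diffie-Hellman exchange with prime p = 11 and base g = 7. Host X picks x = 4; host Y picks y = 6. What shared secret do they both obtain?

Host Y sends B = g^y mod p = 7^6 mod 11.
7^1 ≡ 7 (mod 11)
7^2 = (7^1)^2 ≡ 7^2 = 49 ≡ 5 (mod 11)
7^4 = (7^2)^2 ≡ 5^2 = 25 ≡ 3 (mod 11)
7^6 = 7^4 · 7^2 ≡ 3 · 5 ≡ 4 (mod 11).
So B = 4. Host X then computes K = B^x mod p = 4^4 mod 11.
4^1 ≡ 4 (mod 11)
4^2 = (4^1)^2 ≡ 4^2 = 16 ≡ 5 (mod 11)
4^4 = (4^2)^2 ≡ 5^2 = 25 ≡ 3 (mod 11)

3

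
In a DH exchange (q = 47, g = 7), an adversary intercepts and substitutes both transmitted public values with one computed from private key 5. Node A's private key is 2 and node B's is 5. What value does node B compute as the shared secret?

2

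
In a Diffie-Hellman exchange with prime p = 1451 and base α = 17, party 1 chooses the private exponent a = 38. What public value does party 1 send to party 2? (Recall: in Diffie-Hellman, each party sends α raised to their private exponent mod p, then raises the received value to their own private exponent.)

Public value = 17^38 (mod 1451).
17^1 ≡ 17 (mod 1451)
17^2 = (17^1)^2 ≡ 17^2 = 289 ≡ 289 (mod 1451)
17^4 = (17^2)^2 ≡ 289^2 = 83521 ≡ 814 (mod 1451)
17^8 = (17^4)^2 ≡ 814^2 = 662596 ≡ 940 (mod 1451)
17^16 = (17^8)^2 ≡ 940^2 = 883600 ≡ 1392 (mod 1451)
17^32 = (17^16)^2 ≡ 1392^2 = 1937664 ≡ 579 (mod 1451)
17^38 = 17^32 · 17^4 · 17^2 ≡ 579 · 814 · 289 ≡ 613 (mod 1451).

613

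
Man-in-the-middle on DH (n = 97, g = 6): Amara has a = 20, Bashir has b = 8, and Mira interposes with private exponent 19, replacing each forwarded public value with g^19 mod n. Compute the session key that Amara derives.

61

Amara receives Mira's public value M = 6^19 mod 97 instead of the honest one.
6^1 ≡ 6 (mod 97)
6^2 = (6^1)^2 ≡ 6^2 = 36 ≡ 36 (mod 97)
6^4 = (6^2)^2 ≡ 36^2 = 1296 ≡ 35 (mod 97)
6^8 = (6^4)^2 ≡ 35^2 = 1225 ≡ 61 (mod 97)
6^16 = (6^8)^2 ≡ 61^2 = 3721 ≡ 35 (mod 97)
6^19 = 6^16 · 6^2 · 6^1 ≡ 35 · 36 · 6 ≡ 91 (mod 97).
So M = 91. Amara computes K = M^20 mod 97.
91^1 ≡ 91 (mod 97)
91^2 = (91^1)^2 ≡ 91^2 = 8281 ≡ 36 (mod 97)
91^4 = (91^2)^2 ≡ 36^2 = 1296 ≡ 35 (mod 97)
91^8 = (91^4)^2 ≡ 35^2 = 1225 ≡ 61 (mod 97)
91^16 = (91^8)^2 ≡ 61^2 = 3721 ≡ 35 (mod 97)
91^20 = 91^16 · 91^4 ≡ 35 · 35 ≡ 61 (mod 97).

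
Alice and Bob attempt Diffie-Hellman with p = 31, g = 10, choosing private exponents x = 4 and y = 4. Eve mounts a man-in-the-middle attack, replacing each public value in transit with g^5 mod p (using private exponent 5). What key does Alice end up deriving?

Alice receives Eve's public value M = 10^5 mod 31 instead of the honest one.
10^1 ≡ 10 (mod 31)
10^2 = (10^1)^2 ≡ 10^2 = 100 ≡ 7 (mod 31)
10^4 = (10^2)^2 ≡ 7^2 = 49 ≡ 18 (mod 31)
10^5 = 10^4 · 10^1 ≡ 18 · 10 ≡ 25 (mod 31).
So M = 25. Alice computes K = M^4 mod 31.
25^1 ≡ 25 (mod 31)
25^2 = (25^1)^2 ≡ 25^2 = 625 ≡ 5 (mod 31)
25^4 = (25^2)^2 ≡ 5^2 = 25 ≡ 25 (mod 31)

25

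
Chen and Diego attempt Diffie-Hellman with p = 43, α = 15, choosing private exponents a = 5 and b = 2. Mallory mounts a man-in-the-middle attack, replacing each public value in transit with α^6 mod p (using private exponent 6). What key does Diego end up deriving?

Diego receives Mallory's public value M = 15^6 mod 43 instead of the honest one.
15^1 ≡ 15 (mod 43)
15^2 = (15^1)^2 ≡ 15^2 = 225 ≡ 10 (mod 43)
15^4 = (15^2)^2 ≡ 10^2 = 100 ≡ 14 (mod 43)
15^6 = 15^4 · 15^2 ≡ 14 · 10 ≡ 11 (mod 43).
So M = 11. Diego computes K = M^2 mod 43.
11^1 ≡ 11 (mod 43)
11^2 = (11^1)^2 ≡ 11^2 = 121 ≡ 35 (mod 43)

35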